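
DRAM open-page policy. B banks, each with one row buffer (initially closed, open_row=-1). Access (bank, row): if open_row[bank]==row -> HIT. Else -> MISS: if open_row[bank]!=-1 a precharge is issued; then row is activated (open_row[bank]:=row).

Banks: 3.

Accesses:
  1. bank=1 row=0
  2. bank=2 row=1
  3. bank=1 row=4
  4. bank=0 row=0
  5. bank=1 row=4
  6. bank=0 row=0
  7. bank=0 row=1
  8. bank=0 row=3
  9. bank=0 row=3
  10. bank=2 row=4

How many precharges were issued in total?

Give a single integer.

Answer: 4

Derivation:
Acc 1: bank1 row0 -> MISS (open row0); precharges=0
Acc 2: bank2 row1 -> MISS (open row1); precharges=0
Acc 3: bank1 row4 -> MISS (open row4); precharges=1
Acc 4: bank0 row0 -> MISS (open row0); precharges=1
Acc 5: bank1 row4 -> HIT
Acc 6: bank0 row0 -> HIT
Acc 7: bank0 row1 -> MISS (open row1); precharges=2
Acc 8: bank0 row3 -> MISS (open row3); precharges=3
Acc 9: bank0 row3 -> HIT
Acc 10: bank2 row4 -> MISS (open row4); precharges=4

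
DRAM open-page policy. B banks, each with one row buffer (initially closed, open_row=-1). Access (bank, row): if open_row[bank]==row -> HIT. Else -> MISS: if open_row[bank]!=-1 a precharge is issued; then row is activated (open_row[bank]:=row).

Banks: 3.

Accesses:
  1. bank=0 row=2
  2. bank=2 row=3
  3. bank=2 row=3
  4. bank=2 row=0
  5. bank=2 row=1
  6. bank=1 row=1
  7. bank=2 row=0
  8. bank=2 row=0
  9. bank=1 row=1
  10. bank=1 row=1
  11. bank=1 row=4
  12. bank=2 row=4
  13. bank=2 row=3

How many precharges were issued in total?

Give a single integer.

Acc 1: bank0 row2 -> MISS (open row2); precharges=0
Acc 2: bank2 row3 -> MISS (open row3); precharges=0
Acc 3: bank2 row3 -> HIT
Acc 4: bank2 row0 -> MISS (open row0); precharges=1
Acc 5: bank2 row1 -> MISS (open row1); precharges=2
Acc 6: bank1 row1 -> MISS (open row1); precharges=2
Acc 7: bank2 row0 -> MISS (open row0); precharges=3
Acc 8: bank2 row0 -> HIT
Acc 9: bank1 row1 -> HIT
Acc 10: bank1 row1 -> HIT
Acc 11: bank1 row4 -> MISS (open row4); precharges=4
Acc 12: bank2 row4 -> MISS (open row4); precharges=5
Acc 13: bank2 row3 -> MISS (open row3); precharges=6

Answer: 6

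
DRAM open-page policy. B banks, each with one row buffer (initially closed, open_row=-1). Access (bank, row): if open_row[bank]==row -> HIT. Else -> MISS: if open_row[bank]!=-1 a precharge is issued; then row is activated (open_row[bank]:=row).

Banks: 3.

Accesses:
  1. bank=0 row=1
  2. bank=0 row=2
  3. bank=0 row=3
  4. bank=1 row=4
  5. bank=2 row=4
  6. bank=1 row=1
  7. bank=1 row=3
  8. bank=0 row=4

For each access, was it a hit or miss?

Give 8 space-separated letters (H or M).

Answer: M M M M M M M M

Derivation:
Acc 1: bank0 row1 -> MISS (open row1); precharges=0
Acc 2: bank0 row2 -> MISS (open row2); precharges=1
Acc 3: bank0 row3 -> MISS (open row3); precharges=2
Acc 4: bank1 row4 -> MISS (open row4); precharges=2
Acc 5: bank2 row4 -> MISS (open row4); precharges=2
Acc 6: bank1 row1 -> MISS (open row1); precharges=3
Acc 7: bank1 row3 -> MISS (open row3); precharges=4
Acc 8: bank0 row4 -> MISS (open row4); precharges=5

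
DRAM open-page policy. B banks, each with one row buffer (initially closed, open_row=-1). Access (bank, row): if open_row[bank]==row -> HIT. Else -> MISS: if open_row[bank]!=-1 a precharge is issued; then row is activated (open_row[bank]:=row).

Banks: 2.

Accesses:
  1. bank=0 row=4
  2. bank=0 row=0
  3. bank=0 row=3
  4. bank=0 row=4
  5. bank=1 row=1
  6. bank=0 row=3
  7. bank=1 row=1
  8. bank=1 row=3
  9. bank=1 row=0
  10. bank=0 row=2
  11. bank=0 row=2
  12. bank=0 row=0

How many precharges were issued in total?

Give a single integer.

Answer: 8

Derivation:
Acc 1: bank0 row4 -> MISS (open row4); precharges=0
Acc 2: bank0 row0 -> MISS (open row0); precharges=1
Acc 3: bank0 row3 -> MISS (open row3); precharges=2
Acc 4: bank0 row4 -> MISS (open row4); precharges=3
Acc 5: bank1 row1 -> MISS (open row1); precharges=3
Acc 6: bank0 row3 -> MISS (open row3); precharges=4
Acc 7: bank1 row1 -> HIT
Acc 8: bank1 row3 -> MISS (open row3); precharges=5
Acc 9: bank1 row0 -> MISS (open row0); precharges=6
Acc 10: bank0 row2 -> MISS (open row2); precharges=7
Acc 11: bank0 row2 -> HIT
Acc 12: bank0 row0 -> MISS (open row0); precharges=8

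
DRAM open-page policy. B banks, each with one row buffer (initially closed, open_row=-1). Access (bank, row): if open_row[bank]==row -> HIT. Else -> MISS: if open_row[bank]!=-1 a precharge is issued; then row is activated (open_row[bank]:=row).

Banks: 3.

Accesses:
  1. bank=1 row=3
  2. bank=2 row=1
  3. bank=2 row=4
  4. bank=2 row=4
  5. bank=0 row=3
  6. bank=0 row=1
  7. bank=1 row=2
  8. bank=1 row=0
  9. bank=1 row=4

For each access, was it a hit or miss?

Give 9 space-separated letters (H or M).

Acc 1: bank1 row3 -> MISS (open row3); precharges=0
Acc 2: bank2 row1 -> MISS (open row1); precharges=0
Acc 3: bank2 row4 -> MISS (open row4); precharges=1
Acc 4: bank2 row4 -> HIT
Acc 5: bank0 row3 -> MISS (open row3); precharges=1
Acc 6: bank0 row1 -> MISS (open row1); precharges=2
Acc 7: bank1 row2 -> MISS (open row2); precharges=3
Acc 8: bank1 row0 -> MISS (open row0); precharges=4
Acc 9: bank1 row4 -> MISS (open row4); precharges=5

Answer: M M M H M M M M M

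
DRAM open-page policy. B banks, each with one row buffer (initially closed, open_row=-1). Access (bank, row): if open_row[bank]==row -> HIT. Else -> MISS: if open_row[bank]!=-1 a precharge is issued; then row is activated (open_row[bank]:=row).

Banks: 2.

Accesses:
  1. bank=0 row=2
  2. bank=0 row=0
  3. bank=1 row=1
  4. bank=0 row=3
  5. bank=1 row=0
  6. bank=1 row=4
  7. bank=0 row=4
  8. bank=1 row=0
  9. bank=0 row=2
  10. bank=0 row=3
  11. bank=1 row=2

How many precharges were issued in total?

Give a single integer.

Acc 1: bank0 row2 -> MISS (open row2); precharges=0
Acc 2: bank0 row0 -> MISS (open row0); precharges=1
Acc 3: bank1 row1 -> MISS (open row1); precharges=1
Acc 4: bank0 row3 -> MISS (open row3); precharges=2
Acc 5: bank1 row0 -> MISS (open row0); precharges=3
Acc 6: bank1 row4 -> MISS (open row4); precharges=4
Acc 7: bank0 row4 -> MISS (open row4); precharges=5
Acc 8: bank1 row0 -> MISS (open row0); precharges=6
Acc 9: bank0 row2 -> MISS (open row2); precharges=7
Acc 10: bank0 row3 -> MISS (open row3); precharges=8
Acc 11: bank1 row2 -> MISS (open row2); precharges=9

Answer: 9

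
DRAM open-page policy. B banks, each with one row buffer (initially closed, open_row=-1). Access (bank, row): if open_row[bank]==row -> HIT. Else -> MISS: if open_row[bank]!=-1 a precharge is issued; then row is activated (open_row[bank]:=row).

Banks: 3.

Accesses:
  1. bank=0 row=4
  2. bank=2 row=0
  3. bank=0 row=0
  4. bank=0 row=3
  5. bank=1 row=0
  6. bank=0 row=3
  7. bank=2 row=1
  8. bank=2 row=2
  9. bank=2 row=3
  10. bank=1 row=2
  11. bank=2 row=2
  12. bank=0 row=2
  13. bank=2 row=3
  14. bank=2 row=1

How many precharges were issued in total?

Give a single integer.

Acc 1: bank0 row4 -> MISS (open row4); precharges=0
Acc 2: bank2 row0 -> MISS (open row0); precharges=0
Acc 3: bank0 row0 -> MISS (open row0); precharges=1
Acc 4: bank0 row3 -> MISS (open row3); precharges=2
Acc 5: bank1 row0 -> MISS (open row0); precharges=2
Acc 6: bank0 row3 -> HIT
Acc 7: bank2 row1 -> MISS (open row1); precharges=3
Acc 8: bank2 row2 -> MISS (open row2); precharges=4
Acc 9: bank2 row3 -> MISS (open row3); precharges=5
Acc 10: bank1 row2 -> MISS (open row2); precharges=6
Acc 11: bank2 row2 -> MISS (open row2); precharges=7
Acc 12: bank0 row2 -> MISS (open row2); precharges=8
Acc 13: bank2 row3 -> MISS (open row3); precharges=9
Acc 14: bank2 row1 -> MISS (open row1); precharges=10

Answer: 10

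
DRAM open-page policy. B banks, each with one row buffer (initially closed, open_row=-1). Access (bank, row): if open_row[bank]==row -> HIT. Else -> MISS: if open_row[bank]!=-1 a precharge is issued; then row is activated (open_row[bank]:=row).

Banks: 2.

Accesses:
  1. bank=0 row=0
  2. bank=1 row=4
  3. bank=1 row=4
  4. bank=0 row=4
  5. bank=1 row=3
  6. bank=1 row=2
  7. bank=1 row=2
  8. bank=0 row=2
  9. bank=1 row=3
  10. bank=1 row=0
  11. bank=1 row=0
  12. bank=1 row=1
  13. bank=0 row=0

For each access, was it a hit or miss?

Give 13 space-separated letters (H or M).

Acc 1: bank0 row0 -> MISS (open row0); precharges=0
Acc 2: bank1 row4 -> MISS (open row4); precharges=0
Acc 3: bank1 row4 -> HIT
Acc 4: bank0 row4 -> MISS (open row4); precharges=1
Acc 5: bank1 row3 -> MISS (open row3); precharges=2
Acc 6: bank1 row2 -> MISS (open row2); precharges=3
Acc 7: bank1 row2 -> HIT
Acc 8: bank0 row2 -> MISS (open row2); precharges=4
Acc 9: bank1 row3 -> MISS (open row3); precharges=5
Acc 10: bank1 row0 -> MISS (open row0); precharges=6
Acc 11: bank1 row0 -> HIT
Acc 12: bank1 row1 -> MISS (open row1); precharges=7
Acc 13: bank0 row0 -> MISS (open row0); precharges=8

Answer: M M H M M M H M M M H M M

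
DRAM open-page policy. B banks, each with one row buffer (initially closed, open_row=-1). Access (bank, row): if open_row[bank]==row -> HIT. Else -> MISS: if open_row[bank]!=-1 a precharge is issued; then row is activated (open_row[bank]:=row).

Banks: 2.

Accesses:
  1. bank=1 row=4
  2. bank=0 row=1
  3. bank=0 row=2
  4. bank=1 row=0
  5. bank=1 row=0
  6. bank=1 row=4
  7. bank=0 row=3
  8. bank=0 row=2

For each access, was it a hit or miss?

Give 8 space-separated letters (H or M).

Acc 1: bank1 row4 -> MISS (open row4); precharges=0
Acc 2: bank0 row1 -> MISS (open row1); precharges=0
Acc 3: bank0 row2 -> MISS (open row2); precharges=1
Acc 4: bank1 row0 -> MISS (open row0); precharges=2
Acc 5: bank1 row0 -> HIT
Acc 6: bank1 row4 -> MISS (open row4); precharges=3
Acc 7: bank0 row3 -> MISS (open row3); precharges=4
Acc 8: bank0 row2 -> MISS (open row2); precharges=5

Answer: M M M M H M M M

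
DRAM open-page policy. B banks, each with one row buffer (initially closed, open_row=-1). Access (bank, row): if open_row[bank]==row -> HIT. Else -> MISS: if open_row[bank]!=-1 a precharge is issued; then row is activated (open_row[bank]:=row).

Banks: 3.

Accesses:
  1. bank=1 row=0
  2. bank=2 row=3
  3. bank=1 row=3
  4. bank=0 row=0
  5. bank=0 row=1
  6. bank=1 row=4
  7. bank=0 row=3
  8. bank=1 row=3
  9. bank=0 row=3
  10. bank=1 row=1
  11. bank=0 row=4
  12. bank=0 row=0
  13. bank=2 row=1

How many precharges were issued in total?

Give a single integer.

Acc 1: bank1 row0 -> MISS (open row0); precharges=0
Acc 2: bank2 row3 -> MISS (open row3); precharges=0
Acc 3: bank1 row3 -> MISS (open row3); precharges=1
Acc 4: bank0 row0 -> MISS (open row0); precharges=1
Acc 5: bank0 row1 -> MISS (open row1); precharges=2
Acc 6: bank1 row4 -> MISS (open row4); precharges=3
Acc 7: bank0 row3 -> MISS (open row3); precharges=4
Acc 8: bank1 row3 -> MISS (open row3); precharges=5
Acc 9: bank0 row3 -> HIT
Acc 10: bank1 row1 -> MISS (open row1); precharges=6
Acc 11: bank0 row4 -> MISS (open row4); precharges=7
Acc 12: bank0 row0 -> MISS (open row0); precharges=8
Acc 13: bank2 row1 -> MISS (open row1); precharges=9

Answer: 9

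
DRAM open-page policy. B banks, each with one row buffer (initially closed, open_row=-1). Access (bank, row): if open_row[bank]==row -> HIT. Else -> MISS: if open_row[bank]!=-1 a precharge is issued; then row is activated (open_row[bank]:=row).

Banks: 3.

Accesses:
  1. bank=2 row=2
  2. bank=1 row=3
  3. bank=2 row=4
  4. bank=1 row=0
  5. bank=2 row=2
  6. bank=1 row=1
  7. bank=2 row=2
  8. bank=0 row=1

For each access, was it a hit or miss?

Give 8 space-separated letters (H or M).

Answer: M M M M M M H M

Derivation:
Acc 1: bank2 row2 -> MISS (open row2); precharges=0
Acc 2: bank1 row3 -> MISS (open row3); precharges=0
Acc 3: bank2 row4 -> MISS (open row4); precharges=1
Acc 4: bank1 row0 -> MISS (open row0); precharges=2
Acc 5: bank2 row2 -> MISS (open row2); precharges=3
Acc 6: bank1 row1 -> MISS (open row1); precharges=4
Acc 7: bank2 row2 -> HIT
Acc 8: bank0 row1 -> MISS (open row1); precharges=4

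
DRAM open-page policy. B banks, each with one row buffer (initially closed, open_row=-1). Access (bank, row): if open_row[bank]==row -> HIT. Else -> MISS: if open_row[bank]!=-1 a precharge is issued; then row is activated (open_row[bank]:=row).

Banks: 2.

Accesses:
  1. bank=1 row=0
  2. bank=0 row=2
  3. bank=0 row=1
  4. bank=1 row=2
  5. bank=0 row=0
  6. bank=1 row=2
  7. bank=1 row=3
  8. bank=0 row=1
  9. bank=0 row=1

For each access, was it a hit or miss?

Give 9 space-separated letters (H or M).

Acc 1: bank1 row0 -> MISS (open row0); precharges=0
Acc 2: bank0 row2 -> MISS (open row2); precharges=0
Acc 3: bank0 row1 -> MISS (open row1); precharges=1
Acc 4: bank1 row2 -> MISS (open row2); precharges=2
Acc 5: bank0 row0 -> MISS (open row0); precharges=3
Acc 6: bank1 row2 -> HIT
Acc 7: bank1 row3 -> MISS (open row3); precharges=4
Acc 8: bank0 row1 -> MISS (open row1); precharges=5
Acc 9: bank0 row1 -> HIT

Answer: M M M M M H M M H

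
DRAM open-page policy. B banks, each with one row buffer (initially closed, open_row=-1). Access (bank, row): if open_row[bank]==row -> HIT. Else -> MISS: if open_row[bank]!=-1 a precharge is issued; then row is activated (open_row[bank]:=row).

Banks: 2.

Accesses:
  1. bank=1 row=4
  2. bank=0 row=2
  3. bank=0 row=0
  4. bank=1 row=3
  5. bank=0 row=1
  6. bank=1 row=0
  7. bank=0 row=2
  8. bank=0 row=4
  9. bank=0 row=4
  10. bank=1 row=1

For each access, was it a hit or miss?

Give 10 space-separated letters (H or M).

Acc 1: bank1 row4 -> MISS (open row4); precharges=0
Acc 2: bank0 row2 -> MISS (open row2); precharges=0
Acc 3: bank0 row0 -> MISS (open row0); precharges=1
Acc 4: bank1 row3 -> MISS (open row3); precharges=2
Acc 5: bank0 row1 -> MISS (open row1); precharges=3
Acc 6: bank1 row0 -> MISS (open row0); precharges=4
Acc 7: bank0 row2 -> MISS (open row2); precharges=5
Acc 8: bank0 row4 -> MISS (open row4); precharges=6
Acc 9: bank0 row4 -> HIT
Acc 10: bank1 row1 -> MISS (open row1); precharges=7

Answer: M M M M M M M M H M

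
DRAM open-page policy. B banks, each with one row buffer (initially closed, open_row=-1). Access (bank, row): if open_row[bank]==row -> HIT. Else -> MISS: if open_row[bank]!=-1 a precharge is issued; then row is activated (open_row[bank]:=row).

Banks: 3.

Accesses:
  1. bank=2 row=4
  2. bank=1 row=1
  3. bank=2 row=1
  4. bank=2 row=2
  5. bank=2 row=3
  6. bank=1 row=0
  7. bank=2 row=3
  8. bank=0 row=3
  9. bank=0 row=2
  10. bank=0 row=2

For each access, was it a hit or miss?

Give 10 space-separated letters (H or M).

Acc 1: bank2 row4 -> MISS (open row4); precharges=0
Acc 2: bank1 row1 -> MISS (open row1); precharges=0
Acc 3: bank2 row1 -> MISS (open row1); precharges=1
Acc 4: bank2 row2 -> MISS (open row2); precharges=2
Acc 5: bank2 row3 -> MISS (open row3); precharges=3
Acc 6: bank1 row0 -> MISS (open row0); precharges=4
Acc 7: bank2 row3 -> HIT
Acc 8: bank0 row3 -> MISS (open row3); precharges=4
Acc 9: bank0 row2 -> MISS (open row2); precharges=5
Acc 10: bank0 row2 -> HIT

Answer: M M M M M M H M M H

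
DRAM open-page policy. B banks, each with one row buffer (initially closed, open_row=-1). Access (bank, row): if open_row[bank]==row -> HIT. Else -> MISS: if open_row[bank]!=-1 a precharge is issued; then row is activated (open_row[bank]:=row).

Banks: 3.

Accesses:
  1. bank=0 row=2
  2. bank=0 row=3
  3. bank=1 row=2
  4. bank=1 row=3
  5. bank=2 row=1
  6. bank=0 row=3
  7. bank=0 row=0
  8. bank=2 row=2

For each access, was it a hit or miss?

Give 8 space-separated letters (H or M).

Answer: M M M M M H M M

Derivation:
Acc 1: bank0 row2 -> MISS (open row2); precharges=0
Acc 2: bank0 row3 -> MISS (open row3); precharges=1
Acc 3: bank1 row2 -> MISS (open row2); precharges=1
Acc 4: bank1 row3 -> MISS (open row3); precharges=2
Acc 5: bank2 row1 -> MISS (open row1); precharges=2
Acc 6: bank0 row3 -> HIT
Acc 7: bank0 row0 -> MISS (open row0); precharges=3
Acc 8: bank2 row2 -> MISS (open row2); precharges=4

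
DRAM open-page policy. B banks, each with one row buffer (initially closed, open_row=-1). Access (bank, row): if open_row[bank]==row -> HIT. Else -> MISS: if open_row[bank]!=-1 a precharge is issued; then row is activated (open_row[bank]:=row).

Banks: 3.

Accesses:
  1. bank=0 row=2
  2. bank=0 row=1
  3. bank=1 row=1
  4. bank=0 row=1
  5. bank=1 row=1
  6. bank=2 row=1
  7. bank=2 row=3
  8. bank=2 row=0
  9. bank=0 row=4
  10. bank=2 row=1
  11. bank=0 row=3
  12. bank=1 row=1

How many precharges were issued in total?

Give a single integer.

Answer: 6

Derivation:
Acc 1: bank0 row2 -> MISS (open row2); precharges=0
Acc 2: bank0 row1 -> MISS (open row1); precharges=1
Acc 3: bank1 row1 -> MISS (open row1); precharges=1
Acc 4: bank0 row1 -> HIT
Acc 5: bank1 row1 -> HIT
Acc 6: bank2 row1 -> MISS (open row1); precharges=1
Acc 7: bank2 row3 -> MISS (open row3); precharges=2
Acc 8: bank2 row0 -> MISS (open row0); precharges=3
Acc 9: bank0 row4 -> MISS (open row4); precharges=4
Acc 10: bank2 row1 -> MISS (open row1); precharges=5
Acc 11: bank0 row3 -> MISS (open row3); precharges=6
Acc 12: bank1 row1 -> HIT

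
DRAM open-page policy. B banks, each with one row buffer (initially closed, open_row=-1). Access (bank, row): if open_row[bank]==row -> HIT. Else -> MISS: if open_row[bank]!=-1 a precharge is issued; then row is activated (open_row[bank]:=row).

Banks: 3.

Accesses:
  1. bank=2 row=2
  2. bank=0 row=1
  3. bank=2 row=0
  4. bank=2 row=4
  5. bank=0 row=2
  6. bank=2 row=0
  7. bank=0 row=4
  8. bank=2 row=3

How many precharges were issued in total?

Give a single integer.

Answer: 6

Derivation:
Acc 1: bank2 row2 -> MISS (open row2); precharges=0
Acc 2: bank0 row1 -> MISS (open row1); precharges=0
Acc 3: bank2 row0 -> MISS (open row0); precharges=1
Acc 4: bank2 row4 -> MISS (open row4); precharges=2
Acc 5: bank0 row2 -> MISS (open row2); precharges=3
Acc 6: bank2 row0 -> MISS (open row0); precharges=4
Acc 7: bank0 row4 -> MISS (open row4); precharges=5
Acc 8: bank2 row3 -> MISS (open row3); precharges=6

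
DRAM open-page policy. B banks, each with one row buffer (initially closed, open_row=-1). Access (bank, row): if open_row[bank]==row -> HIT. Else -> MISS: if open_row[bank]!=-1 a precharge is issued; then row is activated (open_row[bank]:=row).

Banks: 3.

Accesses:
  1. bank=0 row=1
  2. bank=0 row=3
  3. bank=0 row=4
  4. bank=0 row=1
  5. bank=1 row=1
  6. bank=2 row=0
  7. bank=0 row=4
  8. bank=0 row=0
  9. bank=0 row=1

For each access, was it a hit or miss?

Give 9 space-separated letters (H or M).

Acc 1: bank0 row1 -> MISS (open row1); precharges=0
Acc 2: bank0 row3 -> MISS (open row3); precharges=1
Acc 3: bank0 row4 -> MISS (open row4); precharges=2
Acc 4: bank0 row1 -> MISS (open row1); precharges=3
Acc 5: bank1 row1 -> MISS (open row1); precharges=3
Acc 6: bank2 row0 -> MISS (open row0); precharges=3
Acc 7: bank0 row4 -> MISS (open row4); precharges=4
Acc 8: bank0 row0 -> MISS (open row0); precharges=5
Acc 9: bank0 row1 -> MISS (open row1); precharges=6

Answer: M M M M M M M M M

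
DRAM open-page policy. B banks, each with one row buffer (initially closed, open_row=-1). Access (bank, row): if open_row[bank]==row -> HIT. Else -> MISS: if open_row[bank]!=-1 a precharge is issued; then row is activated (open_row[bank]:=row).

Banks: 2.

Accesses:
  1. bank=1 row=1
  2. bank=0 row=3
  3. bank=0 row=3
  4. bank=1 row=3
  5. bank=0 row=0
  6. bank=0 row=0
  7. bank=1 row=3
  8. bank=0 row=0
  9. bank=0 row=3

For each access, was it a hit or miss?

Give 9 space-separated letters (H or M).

Answer: M M H M M H H H M

Derivation:
Acc 1: bank1 row1 -> MISS (open row1); precharges=0
Acc 2: bank0 row3 -> MISS (open row3); precharges=0
Acc 3: bank0 row3 -> HIT
Acc 4: bank1 row3 -> MISS (open row3); precharges=1
Acc 5: bank0 row0 -> MISS (open row0); precharges=2
Acc 6: bank0 row0 -> HIT
Acc 7: bank1 row3 -> HIT
Acc 8: bank0 row0 -> HIT
Acc 9: bank0 row3 -> MISS (open row3); precharges=3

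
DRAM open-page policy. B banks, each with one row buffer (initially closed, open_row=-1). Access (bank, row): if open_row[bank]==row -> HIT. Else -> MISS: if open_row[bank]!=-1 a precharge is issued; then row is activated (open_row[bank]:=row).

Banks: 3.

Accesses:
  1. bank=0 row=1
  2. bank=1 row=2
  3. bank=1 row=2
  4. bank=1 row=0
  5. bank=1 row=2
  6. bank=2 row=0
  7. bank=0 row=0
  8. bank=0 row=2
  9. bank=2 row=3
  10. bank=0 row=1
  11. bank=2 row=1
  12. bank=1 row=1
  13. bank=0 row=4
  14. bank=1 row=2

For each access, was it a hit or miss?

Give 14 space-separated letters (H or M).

Answer: M M H M M M M M M M M M M M

Derivation:
Acc 1: bank0 row1 -> MISS (open row1); precharges=0
Acc 2: bank1 row2 -> MISS (open row2); precharges=0
Acc 3: bank1 row2 -> HIT
Acc 4: bank1 row0 -> MISS (open row0); precharges=1
Acc 5: bank1 row2 -> MISS (open row2); precharges=2
Acc 6: bank2 row0 -> MISS (open row0); precharges=2
Acc 7: bank0 row0 -> MISS (open row0); precharges=3
Acc 8: bank0 row2 -> MISS (open row2); precharges=4
Acc 9: bank2 row3 -> MISS (open row3); precharges=5
Acc 10: bank0 row1 -> MISS (open row1); precharges=6
Acc 11: bank2 row1 -> MISS (open row1); precharges=7
Acc 12: bank1 row1 -> MISS (open row1); precharges=8
Acc 13: bank0 row4 -> MISS (open row4); precharges=9
Acc 14: bank1 row2 -> MISS (open row2); precharges=10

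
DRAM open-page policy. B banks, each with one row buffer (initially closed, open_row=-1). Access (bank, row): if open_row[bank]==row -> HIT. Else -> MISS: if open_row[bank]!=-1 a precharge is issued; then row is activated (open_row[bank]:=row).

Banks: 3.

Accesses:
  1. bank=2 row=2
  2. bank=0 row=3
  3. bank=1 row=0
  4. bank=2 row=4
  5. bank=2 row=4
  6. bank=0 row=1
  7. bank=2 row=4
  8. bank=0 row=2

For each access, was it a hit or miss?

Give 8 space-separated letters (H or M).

Answer: M M M M H M H M

Derivation:
Acc 1: bank2 row2 -> MISS (open row2); precharges=0
Acc 2: bank0 row3 -> MISS (open row3); precharges=0
Acc 3: bank1 row0 -> MISS (open row0); precharges=0
Acc 4: bank2 row4 -> MISS (open row4); precharges=1
Acc 5: bank2 row4 -> HIT
Acc 6: bank0 row1 -> MISS (open row1); precharges=2
Acc 7: bank2 row4 -> HIT
Acc 8: bank0 row2 -> MISS (open row2); precharges=3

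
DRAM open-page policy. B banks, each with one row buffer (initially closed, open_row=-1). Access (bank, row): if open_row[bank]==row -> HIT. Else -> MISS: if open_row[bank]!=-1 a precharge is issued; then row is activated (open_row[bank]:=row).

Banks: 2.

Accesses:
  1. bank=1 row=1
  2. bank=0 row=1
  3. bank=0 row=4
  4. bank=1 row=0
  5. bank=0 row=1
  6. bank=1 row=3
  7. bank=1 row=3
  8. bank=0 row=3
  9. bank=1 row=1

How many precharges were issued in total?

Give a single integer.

Answer: 6

Derivation:
Acc 1: bank1 row1 -> MISS (open row1); precharges=0
Acc 2: bank0 row1 -> MISS (open row1); precharges=0
Acc 3: bank0 row4 -> MISS (open row4); precharges=1
Acc 4: bank1 row0 -> MISS (open row0); precharges=2
Acc 5: bank0 row1 -> MISS (open row1); precharges=3
Acc 6: bank1 row3 -> MISS (open row3); precharges=4
Acc 7: bank1 row3 -> HIT
Acc 8: bank0 row3 -> MISS (open row3); precharges=5
Acc 9: bank1 row1 -> MISS (open row1); precharges=6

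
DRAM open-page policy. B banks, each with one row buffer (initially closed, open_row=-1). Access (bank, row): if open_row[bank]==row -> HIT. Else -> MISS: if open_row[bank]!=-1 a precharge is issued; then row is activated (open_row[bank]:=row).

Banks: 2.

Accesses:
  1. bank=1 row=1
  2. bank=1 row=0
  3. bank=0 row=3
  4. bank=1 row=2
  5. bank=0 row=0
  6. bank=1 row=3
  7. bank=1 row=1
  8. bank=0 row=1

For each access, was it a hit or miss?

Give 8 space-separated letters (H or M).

Acc 1: bank1 row1 -> MISS (open row1); precharges=0
Acc 2: bank1 row0 -> MISS (open row0); precharges=1
Acc 3: bank0 row3 -> MISS (open row3); precharges=1
Acc 4: bank1 row2 -> MISS (open row2); precharges=2
Acc 5: bank0 row0 -> MISS (open row0); precharges=3
Acc 6: bank1 row3 -> MISS (open row3); precharges=4
Acc 7: bank1 row1 -> MISS (open row1); precharges=5
Acc 8: bank0 row1 -> MISS (open row1); precharges=6

Answer: M M M M M M M M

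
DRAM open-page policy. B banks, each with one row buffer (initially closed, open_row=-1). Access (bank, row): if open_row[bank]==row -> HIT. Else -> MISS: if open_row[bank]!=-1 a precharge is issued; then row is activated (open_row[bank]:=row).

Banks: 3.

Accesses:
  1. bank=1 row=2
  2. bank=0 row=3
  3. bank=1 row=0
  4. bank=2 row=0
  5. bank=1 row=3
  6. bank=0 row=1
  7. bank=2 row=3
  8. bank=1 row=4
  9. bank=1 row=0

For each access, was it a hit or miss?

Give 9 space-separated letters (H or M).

Acc 1: bank1 row2 -> MISS (open row2); precharges=0
Acc 2: bank0 row3 -> MISS (open row3); precharges=0
Acc 3: bank1 row0 -> MISS (open row0); precharges=1
Acc 4: bank2 row0 -> MISS (open row0); precharges=1
Acc 5: bank1 row3 -> MISS (open row3); precharges=2
Acc 6: bank0 row1 -> MISS (open row1); precharges=3
Acc 7: bank2 row3 -> MISS (open row3); precharges=4
Acc 8: bank1 row4 -> MISS (open row4); precharges=5
Acc 9: bank1 row0 -> MISS (open row0); precharges=6

Answer: M M M M M M M M M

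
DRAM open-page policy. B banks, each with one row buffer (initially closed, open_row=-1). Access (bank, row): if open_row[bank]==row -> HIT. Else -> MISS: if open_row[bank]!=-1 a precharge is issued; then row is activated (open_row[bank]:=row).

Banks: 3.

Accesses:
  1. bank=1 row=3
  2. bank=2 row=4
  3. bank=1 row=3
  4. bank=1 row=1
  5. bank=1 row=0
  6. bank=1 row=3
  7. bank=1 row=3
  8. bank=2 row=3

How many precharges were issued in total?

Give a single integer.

Acc 1: bank1 row3 -> MISS (open row3); precharges=0
Acc 2: bank2 row4 -> MISS (open row4); precharges=0
Acc 3: bank1 row3 -> HIT
Acc 4: bank1 row1 -> MISS (open row1); precharges=1
Acc 5: bank1 row0 -> MISS (open row0); precharges=2
Acc 6: bank1 row3 -> MISS (open row3); precharges=3
Acc 7: bank1 row3 -> HIT
Acc 8: bank2 row3 -> MISS (open row3); precharges=4

Answer: 4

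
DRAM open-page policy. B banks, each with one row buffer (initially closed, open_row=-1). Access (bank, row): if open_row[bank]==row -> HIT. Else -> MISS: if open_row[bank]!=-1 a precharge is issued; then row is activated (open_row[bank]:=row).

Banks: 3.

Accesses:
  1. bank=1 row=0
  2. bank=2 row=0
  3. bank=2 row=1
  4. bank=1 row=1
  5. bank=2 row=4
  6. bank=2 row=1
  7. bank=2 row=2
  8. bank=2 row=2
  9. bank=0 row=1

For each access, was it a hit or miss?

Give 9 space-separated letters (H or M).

Acc 1: bank1 row0 -> MISS (open row0); precharges=0
Acc 2: bank2 row0 -> MISS (open row0); precharges=0
Acc 3: bank2 row1 -> MISS (open row1); precharges=1
Acc 4: bank1 row1 -> MISS (open row1); precharges=2
Acc 5: bank2 row4 -> MISS (open row4); precharges=3
Acc 6: bank2 row1 -> MISS (open row1); precharges=4
Acc 7: bank2 row2 -> MISS (open row2); precharges=5
Acc 8: bank2 row2 -> HIT
Acc 9: bank0 row1 -> MISS (open row1); precharges=5

Answer: M M M M M M M H M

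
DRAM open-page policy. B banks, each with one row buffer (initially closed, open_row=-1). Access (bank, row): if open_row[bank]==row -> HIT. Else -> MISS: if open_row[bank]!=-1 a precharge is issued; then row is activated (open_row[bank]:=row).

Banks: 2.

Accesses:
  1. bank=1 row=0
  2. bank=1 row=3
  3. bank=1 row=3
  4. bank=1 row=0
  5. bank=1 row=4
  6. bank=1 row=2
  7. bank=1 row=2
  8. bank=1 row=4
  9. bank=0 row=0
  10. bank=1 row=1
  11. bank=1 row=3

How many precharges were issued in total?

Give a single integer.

Acc 1: bank1 row0 -> MISS (open row0); precharges=0
Acc 2: bank1 row3 -> MISS (open row3); precharges=1
Acc 3: bank1 row3 -> HIT
Acc 4: bank1 row0 -> MISS (open row0); precharges=2
Acc 5: bank1 row4 -> MISS (open row4); precharges=3
Acc 6: bank1 row2 -> MISS (open row2); precharges=4
Acc 7: bank1 row2 -> HIT
Acc 8: bank1 row4 -> MISS (open row4); precharges=5
Acc 9: bank0 row0 -> MISS (open row0); precharges=5
Acc 10: bank1 row1 -> MISS (open row1); precharges=6
Acc 11: bank1 row3 -> MISS (open row3); precharges=7

Answer: 7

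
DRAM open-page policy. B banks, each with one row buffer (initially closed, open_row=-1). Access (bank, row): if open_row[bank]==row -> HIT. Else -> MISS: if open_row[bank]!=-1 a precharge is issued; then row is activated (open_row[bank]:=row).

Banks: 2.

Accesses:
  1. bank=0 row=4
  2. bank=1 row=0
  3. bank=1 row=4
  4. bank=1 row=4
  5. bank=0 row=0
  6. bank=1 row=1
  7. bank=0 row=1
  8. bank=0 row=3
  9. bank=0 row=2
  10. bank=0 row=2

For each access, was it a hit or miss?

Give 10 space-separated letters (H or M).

Acc 1: bank0 row4 -> MISS (open row4); precharges=0
Acc 2: bank1 row0 -> MISS (open row0); precharges=0
Acc 3: bank1 row4 -> MISS (open row4); precharges=1
Acc 4: bank1 row4 -> HIT
Acc 5: bank0 row0 -> MISS (open row0); precharges=2
Acc 6: bank1 row1 -> MISS (open row1); precharges=3
Acc 7: bank0 row1 -> MISS (open row1); precharges=4
Acc 8: bank0 row3 -> MISS (open row3); precharges=5
Acc 9: bank0 row2 -> MISS (open row2); precharges=6
Acc 10: bank0 row2 -> HIT

Answer: M M M H M M M M M H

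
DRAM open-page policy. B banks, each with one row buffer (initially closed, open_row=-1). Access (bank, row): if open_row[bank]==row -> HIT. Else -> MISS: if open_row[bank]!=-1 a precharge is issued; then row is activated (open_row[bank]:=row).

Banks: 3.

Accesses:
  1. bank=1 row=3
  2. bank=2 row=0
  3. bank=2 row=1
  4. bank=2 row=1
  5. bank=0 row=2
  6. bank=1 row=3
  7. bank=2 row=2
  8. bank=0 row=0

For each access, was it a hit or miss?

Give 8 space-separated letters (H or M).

Answer: M M M H M H M M

Derivation:
Acc 1: bank1 row3 -> MISS (open row3); precharges=0
Acc 2: bank2 row0 -> MISS (open row0); precharges=0
Acc 3: bank2 row1 -> MISS (open row1); precharges=1
Acc 4: bank2 row1 -> HIT
Acc 5: bank0 row2 -> MISS (open row2); precharges=1
Acc 6: bank1 row3 -> HIT
Acc 7: bank2 row2 -> MISS (open row2); precharges=2
Acc 8: bank0 row0 -> MISS (open row0); precharges=3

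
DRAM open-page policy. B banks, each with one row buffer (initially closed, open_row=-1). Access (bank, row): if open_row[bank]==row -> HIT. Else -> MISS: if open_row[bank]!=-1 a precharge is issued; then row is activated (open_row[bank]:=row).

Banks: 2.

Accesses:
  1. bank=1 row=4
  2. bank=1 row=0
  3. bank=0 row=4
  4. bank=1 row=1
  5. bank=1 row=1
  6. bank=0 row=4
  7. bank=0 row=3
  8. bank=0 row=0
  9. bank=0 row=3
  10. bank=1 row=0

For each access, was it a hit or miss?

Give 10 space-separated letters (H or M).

Answer: M M M M H H M M M M

Derivation:
Acc 1: bank1 row4 -> MISS (open row4); precharges=0
Acc 2: bank1 row0 -> MISS (open row0); precharges=1
Acc 3: bank0 row4 -> MISS (open row4); precharges=1
Acc 4: bank1 row1 -> MISS (open row1); precharges=2
Acc 5: bank1 row1 -> HIT
Acc 6: bank0 row4 -> HIT
Acc 7: bank0 row3 -> MISS (open row3); precharges=3
Acc 8: bank0 row0 -> MISS (open row0); precharges=4
Acc 9: bank0 row3 -> MISS (open row3); precharges=5
Acc 10: bank1 row0 -> MISS (open row0); precharges=6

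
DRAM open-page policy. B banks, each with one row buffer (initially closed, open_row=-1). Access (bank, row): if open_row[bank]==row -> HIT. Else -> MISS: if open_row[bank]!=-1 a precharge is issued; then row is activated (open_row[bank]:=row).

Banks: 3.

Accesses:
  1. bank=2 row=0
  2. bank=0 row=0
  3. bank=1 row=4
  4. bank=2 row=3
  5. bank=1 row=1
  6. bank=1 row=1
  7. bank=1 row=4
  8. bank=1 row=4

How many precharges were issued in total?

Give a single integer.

Answer: 3

Derivation:
Acc 1: bank2 row0 -> MISS (open row0); precharges=0
Acc 2: bank0 row0 -> MISS (open row0); precharges=0
Acc 3: bank1 row4 -> MISS (open row4); precharges=0
Acc 4: bank2 row3 -> MISS (open row3); precharges=1
Acc 5: bank1 row1 -> MISS (open row1); precharges=2
Acc 6: bank1 row1 -> HIT
Acc 7: bank1 row4 -> MISS (open row4); precharges=3
Acc 8: bank1 row4 -> HIT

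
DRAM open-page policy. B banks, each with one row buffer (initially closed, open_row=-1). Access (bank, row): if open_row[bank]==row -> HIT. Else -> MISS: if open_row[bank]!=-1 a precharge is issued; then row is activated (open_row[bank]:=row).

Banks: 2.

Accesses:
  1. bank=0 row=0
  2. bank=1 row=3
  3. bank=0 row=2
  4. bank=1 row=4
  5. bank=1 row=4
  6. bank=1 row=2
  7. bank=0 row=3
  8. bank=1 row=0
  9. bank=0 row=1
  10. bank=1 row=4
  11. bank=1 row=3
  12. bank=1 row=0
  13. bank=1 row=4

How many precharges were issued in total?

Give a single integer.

Acc 1: bank0 row0 -> MISS (open row0); precharges=0
Acc 2: bank1 row3 -> MISS (open row3); precharges=0
Acc 3: bank0 row2 -> MISS (open row2); precharges=1
Acc 4: bank1 row4 -> MISS (open row4); precharges=2
Acc 5: bank1 row4 -> HIT
Acc 6: bank1 row2 -> MISS (open row2); precharges=3
Acc 7: bank0 row3 -> MISS (open row3); precharges=4
Acc 8: bank1 row0 -> MISS (open row0); precharges=5
Acc 9: bank0 row1 -> MISS (open row1); precharges=6
Acc 10: bank1 row4 -> MISS (open row4); precharges=7
Acc 11: bank1 row3 -> MISS (open row3); precharges=8
Acc 12: bank1 row0 -> MISS (open row0); precharges=9
Acc 13: bank1 row4 -> MISS (open row4); precharges=10

Answer: 10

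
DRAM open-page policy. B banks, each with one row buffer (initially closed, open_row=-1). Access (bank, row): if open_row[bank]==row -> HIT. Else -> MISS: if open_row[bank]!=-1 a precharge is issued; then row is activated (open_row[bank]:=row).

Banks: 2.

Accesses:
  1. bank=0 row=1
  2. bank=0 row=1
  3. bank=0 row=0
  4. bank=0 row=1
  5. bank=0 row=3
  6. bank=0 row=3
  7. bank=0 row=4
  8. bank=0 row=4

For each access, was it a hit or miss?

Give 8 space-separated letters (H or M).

Answer: M H M M M H M H

Derivation:
Acc 1: bank0 row1 -> MISS (open row1); precharges=0
Acc 2: bank0 row1 -> HIT
Acc 3: bank0 row0 -> MISS (open row0); precharges=1
Acc 4: bank0 row1 -> MISS (open row1); precharges=2
Acc 5: bank0 row3 -> MISS (open row3); precharges=3
Acc 6: bank0 row3 -> HIT
Acc 7: bank0 row4 -> MISS (open row4); precharges=4
Acc 8: bank0 row4 -> HIT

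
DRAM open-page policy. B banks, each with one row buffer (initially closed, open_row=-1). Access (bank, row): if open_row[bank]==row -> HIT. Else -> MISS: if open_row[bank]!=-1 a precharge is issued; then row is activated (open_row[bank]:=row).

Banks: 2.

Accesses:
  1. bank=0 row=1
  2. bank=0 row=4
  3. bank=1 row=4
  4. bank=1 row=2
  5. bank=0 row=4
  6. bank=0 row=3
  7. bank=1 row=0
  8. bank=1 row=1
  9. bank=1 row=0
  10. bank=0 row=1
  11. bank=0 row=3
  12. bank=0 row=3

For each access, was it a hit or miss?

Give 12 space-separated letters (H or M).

Answer: M M M M H M M M M M M H

Derivation:
Acc 1: bank0 row1 -> MISS (open row1); precharges=0
Acc 2: bank0 row4 -> MISS (open row4); precharges=1
Acc 3: bank1 row4 -> MISS (open row4); precharges=1
Acc 4: bank1 row2 -> MISS (open row2); precharges=2
Acc 5: bank0 row4 -> HIT
Acc 6: bank0 row3 -> MISS (open row3); precharges=3
Acc 7: bank1 row0 -> MISS (open row0); precharges=4
Acc 8: bank1 row1 -> MISS (open row1); precharges=5
Acc 9: bank1 row0 -> MISS (open row0); precharges=6
Acc 10: bank0 row1 -> MISS (open row1); precharges=7
Acc 11: bank0 row3 -> MISS (open row3); precharges=8
Acc 12: bank0 row3 -> HIT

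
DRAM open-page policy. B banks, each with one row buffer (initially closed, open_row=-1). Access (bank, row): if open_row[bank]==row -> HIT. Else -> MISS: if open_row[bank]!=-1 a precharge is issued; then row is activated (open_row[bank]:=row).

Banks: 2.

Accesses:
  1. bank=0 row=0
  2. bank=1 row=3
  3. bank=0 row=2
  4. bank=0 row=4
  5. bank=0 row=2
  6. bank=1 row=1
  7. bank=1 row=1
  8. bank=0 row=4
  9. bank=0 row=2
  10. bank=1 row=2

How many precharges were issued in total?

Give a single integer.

Acc 1: bank0 row0 -> MISS (open row0); precharges=0
Acc 2: bank1 row3 -> MISS (open row3); precharges=0
Acc 3: bank0 row2 -> MISS (open row2); precharges=1
Acc 4: bank0 row4 -> MISS (open row4); precharges=2
Acc 5: bank0 row2 -> MISS (open row2); precharges=3
Acc 6: bank1 row1 -> MISS (open row1); precharges=4
Acc 7: bank1 row1 -> HIT
Acc 8: bank0 row4 -> MISS (open row4); precharges=5
Acc 9: bank0 row2 -> MISS (open row2); precharges=6
Acc 10: bank1 row2 -> MISS (open row2); precharges=7

Answer: 7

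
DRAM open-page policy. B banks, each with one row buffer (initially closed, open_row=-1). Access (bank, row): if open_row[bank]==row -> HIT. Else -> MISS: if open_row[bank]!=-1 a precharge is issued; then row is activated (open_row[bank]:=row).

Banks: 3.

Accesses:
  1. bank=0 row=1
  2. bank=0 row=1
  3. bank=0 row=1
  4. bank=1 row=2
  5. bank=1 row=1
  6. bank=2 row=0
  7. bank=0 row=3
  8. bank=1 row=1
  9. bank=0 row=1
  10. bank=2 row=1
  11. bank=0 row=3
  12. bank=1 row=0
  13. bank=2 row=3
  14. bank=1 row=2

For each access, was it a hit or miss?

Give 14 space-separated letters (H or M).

Acc 1: bank0 row1 -> MISS (open row1); precharges=0
Acc 2: bank0 row1 -> HIT
Acc 3: bank0 row1 -> HIT
Acc 4: bank1 row2 -> MISS (open row2); precharges=0
Acc 5: bank1 row1 -> MISS (open row1); precharges=1
Acc 6: bank2 row0 -> MISS (open row0); precharges=1
Acc 7: bank0 row3 -> MISS (open row3); precharges=2
Acc 8: bank1 row1 -> HIT
Acc 9: bank0 row1 -> MISS (open row1); precharges=3
Acc 10: bank2 row1 -> MISS (open row1); precharges=4
Acc 11: bank0 row3 -> MISS (open row3); precharges=5
Acc 12: bank1 row0 -> MISS (open row0); precharges=6
Acc 13: bank2 row3 -> MISS (open row3); precharges=7
Acc 14: bank1 row2 -> MISS (open row2); precharges=8

Answer: M H H M M M M H M M M M M M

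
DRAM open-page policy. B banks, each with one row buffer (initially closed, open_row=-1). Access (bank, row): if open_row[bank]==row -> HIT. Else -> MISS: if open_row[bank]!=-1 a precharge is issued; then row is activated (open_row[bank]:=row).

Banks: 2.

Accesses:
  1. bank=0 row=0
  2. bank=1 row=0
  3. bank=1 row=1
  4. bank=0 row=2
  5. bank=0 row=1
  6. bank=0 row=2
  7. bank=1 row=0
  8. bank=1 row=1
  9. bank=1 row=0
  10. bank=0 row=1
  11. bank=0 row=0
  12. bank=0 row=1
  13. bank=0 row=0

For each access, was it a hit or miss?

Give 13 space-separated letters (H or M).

Answer: M M M M M M M M M M M M M

Derivation:
Acc 1: bank0 row0 -> MISS (open row0); precharges=0
Acc 2: bank1 row0 -> MISS (open row0); precharges=0
Acc 3: bank1 row1 -> MISS (open row1); precharges=1
Acc 4: bank0 row2 -> MISS (open row2); precharges=2
Acc 5: bank0 row1 -> MISS (open row1); precharges=3
Acc 6: bank0 row2 -> MISS (open row2); precharges=4
Acc 7: bank1 row0 -> MISS (open row0); precharges=5
Acc 8: bank1 row1 -> MISS (open row1); precharges=6
Acc 9: bank1 row0 -> MISS (open row0); precharges=7
Acc 10: bank0 row1 -> MISS (open row1); precharges=8
Acc 11: bank0 row0 -> MISS (open row0); precharges=9
Acc 12: bank0 row1 -> MISS (open row1); precharges=10
Acc 13: bank0 row0 -> MISS (open row0); precharges=11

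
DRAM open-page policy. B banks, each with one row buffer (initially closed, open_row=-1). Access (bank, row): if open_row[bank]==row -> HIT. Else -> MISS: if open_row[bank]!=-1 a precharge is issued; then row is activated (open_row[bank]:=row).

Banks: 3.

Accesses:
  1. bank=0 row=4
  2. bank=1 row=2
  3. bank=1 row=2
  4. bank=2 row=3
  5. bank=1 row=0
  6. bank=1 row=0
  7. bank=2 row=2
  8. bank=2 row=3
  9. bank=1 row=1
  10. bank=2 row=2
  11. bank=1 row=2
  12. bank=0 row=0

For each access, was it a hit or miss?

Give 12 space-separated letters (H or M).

Answer: M M H M M H M M M M M M

Derivation:
Acc 1: bank0 row4 -> MISS (open row4); precharges=0
Acc 2: bank1 row2 -> MISS (open row2); precharges=0
Acc 3: bank1 row2 -> HIT
Acc 4: bank2 row3 -> MISS (open row3); precharges=0
Acc 5: bank1 row0 -> MISS (open row0); precharges=1
Acc 6: bank1 row0 -> HIT
Acc 7: bank2 row2 -> MISS (open row2); precharges=2
Acc 8: bank2 row3 -> MISS (open row3); precharges=3
Acc 9: bank1 row1 -> MISS (open row1); precharges=4
Acc 10: bank2 row2 -> MISS (open row2); precharges=5
Acc 11: bank1 row2 -> MISS (open row2); precharges=6
Acc 12: bank0 row0 -> MISS (open row0); precharges=7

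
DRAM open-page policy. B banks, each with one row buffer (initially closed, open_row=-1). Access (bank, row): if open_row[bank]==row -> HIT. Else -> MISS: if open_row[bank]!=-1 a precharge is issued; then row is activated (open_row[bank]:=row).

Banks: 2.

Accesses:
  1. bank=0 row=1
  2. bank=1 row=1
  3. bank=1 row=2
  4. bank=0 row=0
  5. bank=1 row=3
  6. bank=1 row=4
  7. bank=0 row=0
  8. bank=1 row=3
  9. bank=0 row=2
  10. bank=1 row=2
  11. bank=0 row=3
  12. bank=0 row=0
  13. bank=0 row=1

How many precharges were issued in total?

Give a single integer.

Acc 1: bank0 row1 -> MISS (open row1); precharges=0
Acc 2: bank1 row1 -> MISS (open row1); precharges=0
Acc 3: bank1 row2 -> MISS (open row2); precharges=1
Acc 4: bank0 row0 -> MISS (open row0); precharges=2
Acc 5: bank1 row3 -> MISS (open row3); precharges=3
Acc 6: bank1 row4 -> MISS (open row4); precharges=4
Acc 7: bank0 row0 -> HIT
Acc 8: bank1 row3 -> MISS (open row3); precharges=5
Acc 9: bank0 row2 -> MISS (open row2); precharges=6
Acc 10: bank1 row2 -> MISS (open row2); precharges=7
Acc 11: bank0 row3 -> MISS (open row3); precharges=8
Acc 12: bank0 row0 -> MISS (open row0); precharges=9
Acc 13: bank0 row1 -> MISS (open row1); precharges=10

Answer: 10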